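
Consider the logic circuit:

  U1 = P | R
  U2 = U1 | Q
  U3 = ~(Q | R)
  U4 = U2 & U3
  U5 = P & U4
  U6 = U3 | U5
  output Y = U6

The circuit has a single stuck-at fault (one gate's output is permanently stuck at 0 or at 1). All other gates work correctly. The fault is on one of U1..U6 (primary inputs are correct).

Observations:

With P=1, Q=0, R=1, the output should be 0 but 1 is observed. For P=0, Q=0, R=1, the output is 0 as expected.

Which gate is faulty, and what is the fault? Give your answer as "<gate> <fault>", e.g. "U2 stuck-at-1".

Fault-free values for test 1 (P=1, Q=0, R=1): U1=1, U2=1, U3=0, U4=0, U5=0, U6=0, giving Y=0. Observed 1.
Test 1: faults giving observed 1 are {U3 stuck-at-1, U4 stuck-at-1, U5 stuck-at-1, U6 stuck-at-1}.
Test 2 (P=0, Q=0, R=1): fault-free U1=1, U2=1, U3=0, U4=0, U5=0, U6=0 → 0; observed 0. Eliminates U3 stuck-at-1, U5 stuck-at-1, U6 stuck-at-1.
Only U4 stuck-at-1 is consistent with every test.

U4 stuck-at-1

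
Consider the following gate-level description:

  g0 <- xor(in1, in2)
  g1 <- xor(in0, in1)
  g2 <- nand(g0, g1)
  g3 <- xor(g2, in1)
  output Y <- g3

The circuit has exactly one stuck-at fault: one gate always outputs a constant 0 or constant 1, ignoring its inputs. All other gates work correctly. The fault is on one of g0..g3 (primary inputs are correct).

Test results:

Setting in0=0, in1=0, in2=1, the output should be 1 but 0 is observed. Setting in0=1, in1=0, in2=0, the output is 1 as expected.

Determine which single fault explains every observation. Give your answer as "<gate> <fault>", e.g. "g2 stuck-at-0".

Fault-free values for test 1 (in0=0, in1=0, in2=1): g0=1, g1=0, g2=1, g3=1, giving Y=1. Observed 0.
Test 1: faults giving observed 0 are {g1 stuck-at-1, g2 stuck-at-0, g3 stuck-at-0}.
Test 2 (in0=1, in1=0, in2=0): fault-free g0=0, g1=1, g2=1, g3=1 → 1; observed 1. Eliminates g2 stuck-at-0, g3 stuck-at-0.
Only g1 stuck-at-1 is consistent with every test.

g1 stuck-at-1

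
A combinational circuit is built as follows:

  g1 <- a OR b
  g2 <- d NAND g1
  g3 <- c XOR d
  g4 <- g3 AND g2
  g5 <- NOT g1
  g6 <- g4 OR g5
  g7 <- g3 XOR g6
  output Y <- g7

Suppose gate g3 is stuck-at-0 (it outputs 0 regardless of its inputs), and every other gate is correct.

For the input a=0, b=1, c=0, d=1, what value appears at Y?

Propagate with g3 forced: g1=1, g2=0, g3=0 [stuck-at-0], g4=0, g5=0, g6=0, g7=0.
So Y = 0. (Without the fault it would be 1.)

0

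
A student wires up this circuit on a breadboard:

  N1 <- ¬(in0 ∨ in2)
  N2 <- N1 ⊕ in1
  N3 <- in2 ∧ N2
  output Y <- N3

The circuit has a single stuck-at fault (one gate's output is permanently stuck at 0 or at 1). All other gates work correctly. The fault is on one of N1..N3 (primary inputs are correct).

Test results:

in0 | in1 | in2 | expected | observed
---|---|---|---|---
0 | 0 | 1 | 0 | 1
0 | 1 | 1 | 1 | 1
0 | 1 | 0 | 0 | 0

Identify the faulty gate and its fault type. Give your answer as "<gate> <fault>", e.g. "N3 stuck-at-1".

Fault-free values for test 1 (in0=0, in1=0, in2=1): N1=0, N2=0, N3=0, giving Y=0. Observed 1.
Test 1: faults giving observed 1 are {N1 stuck-at-1, N2 stuck-at-1, N3 stuck-at-1}.
Test 2 (in0=0, in1=1, in2=1): fault-free N1=0, N2=1, N3=1 → 1; observed 1. Eliminates N1 stuck-at-1.
Test 3 (in0=0, in1=1, in2=0): fault-free N1=1, N2=0, N3=0 → 0; observed 0. Eliminates N3 stuck-at-1.
Only N2 stuck-at-1 is consistent with every test.

N2 stuck-at-1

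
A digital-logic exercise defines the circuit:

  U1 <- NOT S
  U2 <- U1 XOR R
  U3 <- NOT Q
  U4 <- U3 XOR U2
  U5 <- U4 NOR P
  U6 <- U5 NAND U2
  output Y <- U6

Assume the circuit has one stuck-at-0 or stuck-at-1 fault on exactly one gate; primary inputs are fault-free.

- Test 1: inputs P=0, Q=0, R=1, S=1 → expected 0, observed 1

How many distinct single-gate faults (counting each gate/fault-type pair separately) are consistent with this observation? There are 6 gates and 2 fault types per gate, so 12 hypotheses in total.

Fault-free: U1=0, U2=1, U3=1, U4=0, U5=1, U6=0 → 0. Observed 1.
  U1 stuck-at-0: output 0 ✗
  U1 stuck-at-1: output 1 ✓
  U2 stuck-at-0: output 1 ✓
  U2 stuck-at-1: output 0 ✗
  U3 stuck-at-0: output 1 ✓
  U3 stuck-at-1: output 0 ✗
  U4 stuck-at-0: output 0 ✗
  U4 stuck-at-1: output 1 ✓
  U5 stuck-at-0: output 1 ✓
  U5 stuck-at-1: output 0 ✗
  U6 stuck-at-0: output 0 ✗
  U6 stuck-at-1: output 1 ✓
Consistent faults: {U1 stuck-at-1, U2 stuck-at-0, U3 stuck-at-0, U4 stuck-at-1, U5 stuck-at-0, U6 stuck-at-1} — 6 in all.

6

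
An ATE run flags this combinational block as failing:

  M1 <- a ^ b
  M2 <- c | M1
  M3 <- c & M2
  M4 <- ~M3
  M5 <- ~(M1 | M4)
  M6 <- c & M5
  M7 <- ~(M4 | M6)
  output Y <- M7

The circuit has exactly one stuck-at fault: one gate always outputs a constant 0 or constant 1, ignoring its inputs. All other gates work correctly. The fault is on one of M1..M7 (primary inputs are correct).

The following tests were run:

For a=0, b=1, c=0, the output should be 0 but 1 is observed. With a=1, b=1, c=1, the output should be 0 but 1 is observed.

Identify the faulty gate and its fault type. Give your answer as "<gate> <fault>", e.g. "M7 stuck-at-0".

Fault-free values for test 1 (a=0, b=1, c=0): M1=1, M2=1, M3=0, M4=1, M5=0, M6=0, M7=0, giving Y=0. Observed 1.
Test 1: faults giving observed 1 are {M3 stuck-at-1, M4 stuck-at-0, M7 stuck-at-1}.
Test 2 (a=1, b=1, c=1): fault-free M1=0, M2=1, M3=1, M4=0, M5=1, M6=1, M7=0 → 0; observed 1. Eliminates M3 stuck-at-1, M4 stuck-at-0.
Only M7 stuck-at-1 is consistent with every test.

M7 stuck-at-1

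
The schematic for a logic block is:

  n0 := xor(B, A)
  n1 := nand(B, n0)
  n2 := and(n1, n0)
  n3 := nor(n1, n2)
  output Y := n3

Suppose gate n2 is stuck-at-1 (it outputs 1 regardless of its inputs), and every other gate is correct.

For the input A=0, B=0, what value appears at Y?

Propagate with n2 forced: n0=0, n1=1, n2=1 [stuck-at-1], n3=0.
So Y = 0. (Same as the fault-free value — the fault is masked on this input.)

0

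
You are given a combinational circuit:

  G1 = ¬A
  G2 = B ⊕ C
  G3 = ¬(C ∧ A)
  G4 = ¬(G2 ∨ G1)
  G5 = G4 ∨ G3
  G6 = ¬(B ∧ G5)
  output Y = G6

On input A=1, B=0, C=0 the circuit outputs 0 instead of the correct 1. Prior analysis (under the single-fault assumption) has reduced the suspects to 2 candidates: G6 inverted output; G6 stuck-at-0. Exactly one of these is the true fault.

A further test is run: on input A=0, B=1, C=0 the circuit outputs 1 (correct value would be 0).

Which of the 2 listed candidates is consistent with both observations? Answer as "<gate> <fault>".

Evaluate each candidate on input A=0, B=1, C=0:
  G6 inverted output: G1=1, G2=1, G3=1, G4=0, G5=1, G6=1 [inverted output] → 1 — matches
  G6 stuck-at-0: G1=1, G2=1, G3=1, G4=0, G5=1, G6=0 [stuck-at-0] → 0 — eliminated
Only G6 inverted output reproduces the observed 1.

G6 inverted output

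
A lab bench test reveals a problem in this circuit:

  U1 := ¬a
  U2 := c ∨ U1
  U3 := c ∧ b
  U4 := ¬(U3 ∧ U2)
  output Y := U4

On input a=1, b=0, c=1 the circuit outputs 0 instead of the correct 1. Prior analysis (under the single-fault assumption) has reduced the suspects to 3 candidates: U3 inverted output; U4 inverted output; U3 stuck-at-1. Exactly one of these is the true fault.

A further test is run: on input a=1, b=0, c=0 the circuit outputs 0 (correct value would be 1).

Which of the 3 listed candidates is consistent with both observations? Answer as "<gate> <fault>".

Evaluate each candidate on input a=1, b=0, c=0:
  U3 inverted output: U1=0, U2=0, U3=1 [inverted output], U4=1 → 1 — eliminated
  U4 inverted output: U1=0, U2=0, U3=0, U4=0 [inverted output] → 0 — matches
  U3 stuck-at-1: U1=0, U2=0, U3=1 [stuck-at-1], U4=1 → 1 — eliminated
Only U4 inverted output reproduces the observed 0.

U4 inverted output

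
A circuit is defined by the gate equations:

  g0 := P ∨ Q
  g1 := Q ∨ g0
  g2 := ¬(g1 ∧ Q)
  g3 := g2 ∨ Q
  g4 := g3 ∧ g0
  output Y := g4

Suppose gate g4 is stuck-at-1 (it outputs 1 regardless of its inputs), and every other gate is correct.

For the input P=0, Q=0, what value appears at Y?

Propagate with g4 forced: g0=0, g1=0, g2=1, g3=1, g4=1 [stuck-at-1].
So Y = 1. (Without the fault it would be 0.)

1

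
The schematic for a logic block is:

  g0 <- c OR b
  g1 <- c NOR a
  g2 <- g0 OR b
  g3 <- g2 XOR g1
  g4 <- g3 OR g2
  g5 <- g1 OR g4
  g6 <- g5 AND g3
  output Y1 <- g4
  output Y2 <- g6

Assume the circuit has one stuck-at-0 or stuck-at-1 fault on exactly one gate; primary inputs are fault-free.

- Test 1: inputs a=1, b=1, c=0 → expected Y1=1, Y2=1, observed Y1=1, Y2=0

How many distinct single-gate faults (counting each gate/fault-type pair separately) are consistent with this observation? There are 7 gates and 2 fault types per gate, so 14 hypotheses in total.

Fault-free: g0=1, g1=0, g2=1, g3=1, g4=1, g5=1, g6=1 → Y1=1, Y2=1. Observed Y1=1, Y2=0.
  g0 stuck-at-0: output Y1=1, Y2=1 ✗
  g0 stuck-at-1: output Y1=1, Y2=1 ✗
  g1 stuck-at-0: output Y1=1, Y2=1 ✗
  g1 stuck-at-1: output Y1=1, Y2=0 ✓
  g2 stuck-at-0: output Y1=0, Y2=0 ✗
  g2 stuck-at-1: output Y1=1, Y2=1 ✗
  g3 stuck-at-0: output Y1=1, Y2=0 ✓
  g3 stuck-at-1: output Y1=1, Y2=1 ✗
  g4 stuck-at-0: output Y1=0, Y2=0 ✗
  g4 stuck-at-1: output Y1=1, Y2=1 ✗
  g5 stuck-at-0: output Y1=1, Y2=0 ✓
  g5 stuck-at-1: output Y1=1, Y2=1 ✗
  g6 stuck-at-0: output Y1=1, Y2=0 ✓
  g6 stuck-at-1: output Y1=1, Y2=1 ✗
Consistent faults: {g1 stuck-at-1, g3 stuck-at-0, g5 stuck-at-0, g6 stuck-at-0} — 4 in all.

4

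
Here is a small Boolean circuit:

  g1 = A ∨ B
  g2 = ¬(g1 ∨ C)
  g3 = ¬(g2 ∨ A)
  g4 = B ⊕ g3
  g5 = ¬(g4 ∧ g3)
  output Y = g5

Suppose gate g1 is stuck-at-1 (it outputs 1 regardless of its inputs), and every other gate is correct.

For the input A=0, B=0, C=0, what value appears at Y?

0

Propagate with g1 forced: g1=1 [stuck-at-1], g2=0, g3=1, g4=1, g5=0.
So Y = 0. (Without the fault it would be 1.)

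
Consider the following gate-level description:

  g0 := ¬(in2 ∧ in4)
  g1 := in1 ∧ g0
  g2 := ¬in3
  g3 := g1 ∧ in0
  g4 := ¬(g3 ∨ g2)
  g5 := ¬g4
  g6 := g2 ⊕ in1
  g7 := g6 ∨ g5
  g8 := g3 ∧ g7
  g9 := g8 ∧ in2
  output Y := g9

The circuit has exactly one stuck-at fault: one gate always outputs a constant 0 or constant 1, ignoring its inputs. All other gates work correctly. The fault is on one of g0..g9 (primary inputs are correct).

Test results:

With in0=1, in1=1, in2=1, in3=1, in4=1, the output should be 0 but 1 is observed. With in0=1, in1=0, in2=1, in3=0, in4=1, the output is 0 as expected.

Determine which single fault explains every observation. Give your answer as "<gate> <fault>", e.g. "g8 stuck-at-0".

g0 stuck-at-1

Fault-free values for test 1 (in0=1, in1=1, in2=1, in3=1, in4=1): g0=0, g1=0, g2=0, g3=0, g4=1, g5=0, g6=1, g7=1, g8=0, g9=0, giving Y=0. Observed 1.
Test 1: faults giving observed 1 are {g0 stuck-at-1, g1 stuck-at-1, g3 stuck-at-1, g8 stuck-at-1, g9 stuck-at-1}.
Test 2 (in0=1, in1=0, in2=1, in3=0, in4=1): fault-free g0=0, g1=0, g2=1, g3=0, g4=0, g5=1, g6=1, g7=1, g8=0, g9=0 → 0; observed 0. Eliminates g1 stuck-at-1, g3 stuck-at-1, g8 stuck-at-1, g9 stuck-at-1.
Only g0 stuck-at-1 is consistent with every test.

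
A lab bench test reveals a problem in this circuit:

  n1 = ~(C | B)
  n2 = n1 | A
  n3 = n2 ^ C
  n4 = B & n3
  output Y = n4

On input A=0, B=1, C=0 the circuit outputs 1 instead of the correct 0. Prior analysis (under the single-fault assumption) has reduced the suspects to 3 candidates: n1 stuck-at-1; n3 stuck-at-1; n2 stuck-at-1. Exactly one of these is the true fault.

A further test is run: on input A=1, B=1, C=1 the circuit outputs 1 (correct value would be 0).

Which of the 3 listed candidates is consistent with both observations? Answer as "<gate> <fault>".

n3 stuck-at-1

Evaluate each candidate on input A=1, B=1, C=1:
  n1 stuck-at-1: n1=1 [stuck-at-1], n2=1, n3=0, n4=0 → 0 — eliminated
  n3 stuck-at-1: n1=0, n2=1, n3=1 [stuck-at-1], n4=1 → 1 — matches
  n2 stuck-at-1: n1=0, n2=1 [stuck-at-1], n3=0, n4=0 → 0 — eliminated
Only n3 stuck-at-1 reproduces the observed 1.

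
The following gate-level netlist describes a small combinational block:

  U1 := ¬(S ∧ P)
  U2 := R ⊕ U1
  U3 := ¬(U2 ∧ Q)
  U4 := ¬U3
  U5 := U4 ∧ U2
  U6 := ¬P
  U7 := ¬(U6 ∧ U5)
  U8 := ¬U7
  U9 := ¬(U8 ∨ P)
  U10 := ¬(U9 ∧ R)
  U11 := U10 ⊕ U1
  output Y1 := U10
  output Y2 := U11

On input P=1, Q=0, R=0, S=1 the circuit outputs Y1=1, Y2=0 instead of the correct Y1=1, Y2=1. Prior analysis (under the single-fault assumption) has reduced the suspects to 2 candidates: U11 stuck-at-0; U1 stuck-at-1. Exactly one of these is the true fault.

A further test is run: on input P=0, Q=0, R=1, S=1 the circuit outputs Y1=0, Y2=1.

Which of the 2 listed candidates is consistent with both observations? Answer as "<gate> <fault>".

U1 stuck-at-1

Evaluate each candidate on input P=0, Q=0, R=1, S=1:
  U11 stuck-at-0: U1=1, U2=0, U3=1, U4=0, U5=0, U6=1, U7=1, U8=0, U9=1, U10=0, U11=0 [stuck-at-0] → Y1=0, Y2=0 — eliminated
  U1 stuck-at-1: U1=1 [stuck-at-1], U2=0, U3=1, U4=0, U5=0, U6=1, U7=1, U8=0, U9=1, U10=0, U11=1 → Y1=0, Y2=1 — matches
Only U1 stuck-at-1 reproduces the observed Y1=0, Y2=1.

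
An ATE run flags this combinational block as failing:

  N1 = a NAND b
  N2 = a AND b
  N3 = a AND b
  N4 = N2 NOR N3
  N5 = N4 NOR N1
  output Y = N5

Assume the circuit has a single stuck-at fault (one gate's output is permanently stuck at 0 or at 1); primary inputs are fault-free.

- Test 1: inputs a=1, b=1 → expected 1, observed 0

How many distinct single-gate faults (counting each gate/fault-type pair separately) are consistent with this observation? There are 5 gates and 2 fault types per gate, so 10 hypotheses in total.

3

Fault-free: N1=0, N2=1, N3=1, N4=0, N5=1 → 1. Observed 0.
  N1 stuck-at-0: output 1 ✗
  N1 stuck-at-1: output 0 ✓
  N2 stuck-at-0: output 1 ✗
  N2 stuck-at-1: output 1 ✗
  N3 stuck-at-0: output 1 ✗
  N3 stuck-at-1: output 1 ✗
  N4 stuck-at-0: output 1 ✗
  N4 stuck-at-1: output 0 ✓
  N5 stuck-at-0: output 0 ✓
  N5 stuck-at-1: output 1 ✗
Consistent faults: {N1 stuck-at-1, N4 stuck-at-1, N5 stuck-at-0} — 3 in all.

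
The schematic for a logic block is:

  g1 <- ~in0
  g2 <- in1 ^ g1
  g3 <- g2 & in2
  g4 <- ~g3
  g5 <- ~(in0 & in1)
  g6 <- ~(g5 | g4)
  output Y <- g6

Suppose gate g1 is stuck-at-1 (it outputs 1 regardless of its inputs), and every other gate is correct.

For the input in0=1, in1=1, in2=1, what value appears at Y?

Propagate with g1 forced: g1=1 [stuck-at-1], g2=0, g3=0, g4=1, g5=0, g6=0.
So Y = 0. (Without the fault it would be 1.)

0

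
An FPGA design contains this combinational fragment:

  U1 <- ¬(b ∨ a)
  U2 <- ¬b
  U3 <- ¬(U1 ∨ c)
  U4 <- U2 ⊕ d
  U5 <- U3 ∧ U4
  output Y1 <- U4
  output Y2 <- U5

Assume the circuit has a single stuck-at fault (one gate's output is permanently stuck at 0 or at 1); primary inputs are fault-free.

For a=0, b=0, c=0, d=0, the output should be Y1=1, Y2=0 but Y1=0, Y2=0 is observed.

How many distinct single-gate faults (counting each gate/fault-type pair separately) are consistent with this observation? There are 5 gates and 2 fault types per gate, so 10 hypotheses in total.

2

Fault-free: U1=1, U2=1, U3=0, U4=1, U5=0 → Y1=1, Y2=0. Observed Y1=0, Y2=0.
  U1 stuck-at-0: output Y1=1, Y2=1 ✗
  U1 stuck-at-1: output Y1=1, Y2=0 ✗
  U2 stuck-at-0: output Y1=0, Y2=0 ✓
  U2 stuck-at-1: output Y1=1, Y2=0 ✗
  U3 stuck-at-0: output Y1=1, Y2=0 ✗
  U3 stuck-at-1: output Y1=1, Y2=1 ✗
  U4 stuck-at-0: output Y1=0, Y2=0 ✓
  U4 stuck-at-1: output Y1=1, Y2=0 ✗
  U5 stuck-at-0: output Y1=1, Y2=0 ✗
  U5 stuck-at-1: output Y1=1, Y2=1 ✗
Consistent faults: {U2 stuck-at-0, U4 stuck-at-0} — 2 in all.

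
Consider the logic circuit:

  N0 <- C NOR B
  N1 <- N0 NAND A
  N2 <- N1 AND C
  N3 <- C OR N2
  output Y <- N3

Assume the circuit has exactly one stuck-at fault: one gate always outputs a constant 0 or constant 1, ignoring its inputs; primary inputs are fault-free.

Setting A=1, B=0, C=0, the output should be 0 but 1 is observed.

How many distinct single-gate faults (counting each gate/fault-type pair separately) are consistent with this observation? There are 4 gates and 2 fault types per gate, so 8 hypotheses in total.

Fault-free: N0=1, N1=0, N2=0, N3=0 → 0. Observed 1.
  N0 stuck-at-0: output 0 ✗
  N0 stuck-at-1: output 0 ✗
  N1 stuck-at-0: output 0 ✗
  N1 stuck-at-1: output 0 ✗
  N2 stuck-at-0: output 0 ✗
  N2 stuck-at-1: output 1 ✓
  N3 stuck-at-0: output 0 ✗
  N3 stuck-at-1: output 1 ✓
Consistent faults: {N2 stuck-at-1, N3 stuck-at-1} — 2 in all.

2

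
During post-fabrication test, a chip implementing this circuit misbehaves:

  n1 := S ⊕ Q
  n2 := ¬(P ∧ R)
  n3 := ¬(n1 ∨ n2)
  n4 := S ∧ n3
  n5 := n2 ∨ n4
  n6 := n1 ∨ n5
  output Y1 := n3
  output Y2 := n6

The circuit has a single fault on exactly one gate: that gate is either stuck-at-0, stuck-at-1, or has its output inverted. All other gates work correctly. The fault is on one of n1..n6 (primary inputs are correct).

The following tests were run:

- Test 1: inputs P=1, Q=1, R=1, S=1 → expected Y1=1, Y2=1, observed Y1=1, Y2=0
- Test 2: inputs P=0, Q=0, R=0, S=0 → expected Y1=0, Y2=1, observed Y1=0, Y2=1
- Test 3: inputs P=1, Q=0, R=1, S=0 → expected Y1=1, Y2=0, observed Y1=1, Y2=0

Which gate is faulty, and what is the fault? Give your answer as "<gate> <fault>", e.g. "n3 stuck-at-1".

Fault-free values for test 1 (P=1, Q=1, R=1, S=1): n1=0, n2=0, n3=1, n4=1, n5=1, n6=1, giving Y1=1, Y2=1. Observed Y1=1, Y2=0.
Test 1: faults giving observed Y1=1, Y2=0 are {n4 stuck-at-0, n4 inverted output, n5 stuck-at-0, n5 inverted output, n6 stuck-at-0, n6 inverted output}.
Test 2 (P=0, Q=0, R=0, S=0): fault-free n1=0, n2=1, n3=0, n4=0, n5=1, n6=1 → Y1=0, Y2=1; observed Y1=0, Y2=1. Eliminates n5 stuck-at-0, n5 inverted output, n6 stuck-at-0, n6 inverted output.
Test 3 (P=1, Q=0, R=1, S=0): fault-free n1=0, n2=0, n3=1, n4=0, n5=0, n6=0 → Y1=1, Y2=0; observed Y1=1, Y2=0. Eliminates n4 inverted output.
Only n4 stuck-at-0 is consistent with every test.

n4 stuck-at-0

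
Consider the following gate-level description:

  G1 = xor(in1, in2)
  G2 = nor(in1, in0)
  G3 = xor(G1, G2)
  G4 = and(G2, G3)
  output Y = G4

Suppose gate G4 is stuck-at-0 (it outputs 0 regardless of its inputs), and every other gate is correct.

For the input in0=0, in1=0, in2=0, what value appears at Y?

Propagate with G4 forced: G1=0, G2=1, G3=1, G4=0 [stuck-at-0].
So Y = 0. (Without the fault it would be 1.)

0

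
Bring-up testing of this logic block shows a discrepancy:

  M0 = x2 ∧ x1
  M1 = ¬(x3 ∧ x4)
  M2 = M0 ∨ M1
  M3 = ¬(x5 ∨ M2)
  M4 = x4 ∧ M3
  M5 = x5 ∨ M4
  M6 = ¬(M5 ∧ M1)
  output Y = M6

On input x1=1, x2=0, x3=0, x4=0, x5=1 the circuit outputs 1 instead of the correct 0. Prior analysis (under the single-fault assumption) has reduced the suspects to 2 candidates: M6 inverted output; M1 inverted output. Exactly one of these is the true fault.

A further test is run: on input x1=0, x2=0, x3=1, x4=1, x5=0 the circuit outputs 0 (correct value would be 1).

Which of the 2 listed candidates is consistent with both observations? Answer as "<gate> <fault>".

M6 inverted output

Evaluate each candidate on input x1=0, x2=0, x3=1, x4=1, x5=0:
  M6 inverted output: M0=0, M1=0, M2=0, M3=1, M4=1, M5=1, M6=0 [inverted output] → 0 — matches
  M1 inverted output: M0=0, M1=1 [inverted output], M2=1, M3=0, M4=0, M5=0, M6=1 → 1 — eliminated
Only M6 inverted output reproduces the observed 0.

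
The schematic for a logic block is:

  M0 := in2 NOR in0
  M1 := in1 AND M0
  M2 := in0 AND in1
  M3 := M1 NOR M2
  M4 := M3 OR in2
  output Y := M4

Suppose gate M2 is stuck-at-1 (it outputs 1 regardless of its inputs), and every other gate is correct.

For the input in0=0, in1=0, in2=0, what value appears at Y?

Propagate with M2 forced: M0=1, M1=0, M2=1 [stuck-at-1], M3=0, M4=0.
So Y = 0. (Without the fault it would be 1.)

0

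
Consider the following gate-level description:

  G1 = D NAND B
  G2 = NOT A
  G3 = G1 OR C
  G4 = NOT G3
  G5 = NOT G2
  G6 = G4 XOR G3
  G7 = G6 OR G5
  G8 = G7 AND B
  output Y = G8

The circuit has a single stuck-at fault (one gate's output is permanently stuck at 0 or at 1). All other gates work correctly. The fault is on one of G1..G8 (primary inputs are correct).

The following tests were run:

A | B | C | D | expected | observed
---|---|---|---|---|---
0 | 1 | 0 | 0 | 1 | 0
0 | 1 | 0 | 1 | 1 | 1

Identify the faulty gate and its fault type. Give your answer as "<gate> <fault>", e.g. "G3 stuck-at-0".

G4 stuck-at-1

Fault-free values for test 1 (A=0, B=1, C=0, D=0): G1=1, G2=1, G3=1, G4=0, G5=0, G6=1, G7=1, G8=1, giving Y=1. Observed 0.
Test 1: faults giving observed 0 are {G4 stuck-at-1, G6 stuck-at-0, G7 stuck-at-0, G8 stuck-at-0}.
Test 2 (A=0, B=1, C=0, D=1): fault-free G1=0, G2=1, G3=0, G4=1, G5=0, G6=1, G7=1, G8=1 → 1; observed 1. Eliminates G6 stuck-at-0, G7 stuck-at-0, G8 stuck-at-0.
Only G4 stuck-at-1 is consistent with every test.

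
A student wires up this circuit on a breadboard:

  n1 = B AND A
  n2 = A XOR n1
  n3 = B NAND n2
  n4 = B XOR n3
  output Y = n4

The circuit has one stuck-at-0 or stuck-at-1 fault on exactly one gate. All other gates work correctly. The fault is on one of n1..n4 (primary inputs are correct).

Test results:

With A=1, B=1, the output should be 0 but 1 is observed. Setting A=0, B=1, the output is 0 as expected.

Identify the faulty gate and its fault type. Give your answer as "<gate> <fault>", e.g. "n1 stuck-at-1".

n1 stuck-at-0

Fault-free values for test 1 (A=1, B=1): n1=1, n2=0, n3=1, n4=0, giving Y=0. Observed 1.
Test 1: faults giving observed 1 are {n1 stuck-at-0, n2 stuck-at-1, n3 stuck-at-0, n4 stuck-at-1}.
Test 2 (A=0, B=1): fault-free n1=0, n2=0, n3=1, n4=0 → 0; observed 0. Eliminates n2 stuck-at-1, n3 stuck-at-0, n4 stuck-at-1.
Only n1 stuck-at-0 is consistent with every test.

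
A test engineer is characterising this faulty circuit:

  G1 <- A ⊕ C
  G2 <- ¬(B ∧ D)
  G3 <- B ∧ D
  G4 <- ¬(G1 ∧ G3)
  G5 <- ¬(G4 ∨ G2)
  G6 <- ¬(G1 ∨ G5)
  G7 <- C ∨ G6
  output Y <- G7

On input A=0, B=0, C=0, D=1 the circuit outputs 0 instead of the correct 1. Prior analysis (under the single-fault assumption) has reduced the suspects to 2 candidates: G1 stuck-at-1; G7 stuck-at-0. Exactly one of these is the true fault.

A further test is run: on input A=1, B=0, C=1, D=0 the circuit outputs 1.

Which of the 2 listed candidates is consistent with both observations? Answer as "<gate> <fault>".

G1 stuck-at-1

Evaluate each candidate on input A=1, B=0, C=1, D=0:
  G1 stuck-at-1: G1=1 [stuck-at-1], G2=1, G3=0, G4=1, G5=0, G6=0, G7=1 → 1 — matches
  G7 stuck-at-0: G1=0, G2=1, G3=0, G4=1, G5=0, G6=1, G7=0 [stuck-at-0] → 0 — eliminated
Only G1 stuck-at-1 reproduces the observed 1.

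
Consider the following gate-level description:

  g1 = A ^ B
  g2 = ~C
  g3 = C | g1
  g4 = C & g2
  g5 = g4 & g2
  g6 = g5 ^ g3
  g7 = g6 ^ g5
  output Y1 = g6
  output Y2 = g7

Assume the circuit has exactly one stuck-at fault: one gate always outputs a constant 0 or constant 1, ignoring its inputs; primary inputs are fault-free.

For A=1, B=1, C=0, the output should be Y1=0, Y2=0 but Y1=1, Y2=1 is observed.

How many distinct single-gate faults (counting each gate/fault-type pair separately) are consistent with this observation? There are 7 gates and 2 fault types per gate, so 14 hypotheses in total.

3

Fault-free: g1=0, g2=1, g3=0, g4=0, g5=0, g6=0, g7=0 → Y1=0, Y2=0. Observed Y1=1, Y2=1.
  g1 stuck-at-0: output Y1=0, Y2=0 ✗
  g1 stuck-at-1: output Y1=1, Y2=1 ✓
  g2 stuck-at-0: output Y1=0, Y2=0 ✗
  g2 stuck-at-1: output Y1=0, Y2=0 ✗
  g3 stuck-at-0: output Y1=0, Y2=0 ✗
  g3 stuck-at-1: output Y1=1, Y2=1 ✓
  g4 stuck-at-0: output Y1=0, Y2=0 ✗
  g4 stuck-at-1: output Y1=1, Y2=0 ✗
  g5 stuck-at-0: output Y1=0, Y2=0 ✗
  g5 stuck-at-1: output Y1=1, Y2=0 ✗
  g6 stuck-at-0: output Y1=0, Y2=0 ✗
  g6 stuck-at-1: output Y1=1, Y2=1 ✓
  g7 stuck-at-0: output Y1=0, Y2=0 ✗
  g7 stuck-at-1: output Y1=0, Y2=1 ✗
Consistent faults: {g1 stuck-at-1, g3 stuck-at-1, g6 stuck-at-1} — 3 in all.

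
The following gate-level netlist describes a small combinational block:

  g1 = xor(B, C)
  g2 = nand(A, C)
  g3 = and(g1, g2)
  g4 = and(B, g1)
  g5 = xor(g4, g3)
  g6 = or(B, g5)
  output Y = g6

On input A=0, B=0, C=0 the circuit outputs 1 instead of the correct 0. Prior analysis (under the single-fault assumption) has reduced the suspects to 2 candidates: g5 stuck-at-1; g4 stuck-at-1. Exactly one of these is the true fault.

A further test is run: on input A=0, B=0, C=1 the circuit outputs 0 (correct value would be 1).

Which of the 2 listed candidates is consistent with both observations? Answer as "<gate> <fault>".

Evaluate each candidate on input A=0, B=0, C=1:
  g5 stuck-at-1: g1=1, g2=1, g3=1, g4=0, g5=1 [stuck-at-1], g6=1 → 1 — eliminated
  g4 stuck-at-1: g1=1, g2=1, g3=1, g4=1 [stuck-at-1], g5=0, g6=0 → 0 — matches
Only g4 stuck-at-1 reproduces the observed 0.

g4 stuck-at-1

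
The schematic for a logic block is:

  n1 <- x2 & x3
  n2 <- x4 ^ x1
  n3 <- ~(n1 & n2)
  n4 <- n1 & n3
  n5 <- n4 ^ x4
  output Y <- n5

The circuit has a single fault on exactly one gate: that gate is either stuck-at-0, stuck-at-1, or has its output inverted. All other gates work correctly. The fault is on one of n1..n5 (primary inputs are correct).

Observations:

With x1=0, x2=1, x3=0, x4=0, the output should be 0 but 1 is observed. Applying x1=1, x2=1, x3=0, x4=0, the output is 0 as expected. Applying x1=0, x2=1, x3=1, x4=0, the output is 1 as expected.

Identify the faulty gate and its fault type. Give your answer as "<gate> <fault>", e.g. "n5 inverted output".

n1 stuck-at-1

Fault-free values for test 1 (x1=0, x2=1, x3=0, x4=0): n1=0, n2=0, n3=1, n4=0, n5=0, giving Y=0. Observed 1.
Test 1: faults giving observed 1 are {n1 stuck-at-1, n1 inverted output, n4 stuck-at-1, n4 inverted output, n5 stuck-at-1, n5 inverted output}.
Test 2 (x1=1, x2=1, x3=0, x4=0): fault-free n1=0, n2=1, n3=1, n4=0, n5=0 → 0; observed 0. Eliminates n4 stuck-at-1, n4 inverted output, n5 stuck-at-1, n5 inverted output.
Test 3 (x1=0, x2=1, x3=1, x4=0): fault-free n1=1, n2=0, n3=1, n4=1, n5=1 → 1; observed 1. Eliminates n1 inverted output.
Only n1 stuck-at-1 is consistent with every test.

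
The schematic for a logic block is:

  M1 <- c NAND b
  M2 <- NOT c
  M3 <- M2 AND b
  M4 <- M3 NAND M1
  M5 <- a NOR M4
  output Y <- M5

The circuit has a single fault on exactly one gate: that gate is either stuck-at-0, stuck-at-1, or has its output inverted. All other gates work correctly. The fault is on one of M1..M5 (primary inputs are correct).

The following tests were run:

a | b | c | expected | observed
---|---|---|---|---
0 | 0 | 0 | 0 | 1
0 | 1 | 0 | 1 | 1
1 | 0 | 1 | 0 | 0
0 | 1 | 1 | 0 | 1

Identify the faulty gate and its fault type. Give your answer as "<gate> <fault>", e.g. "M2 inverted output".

Fault-free values for test 1 (a=0, b=0, c=0): M1=1, M2=1, M3=0, M4=1, M5=0, giving Y=0. Observed 1.
Test 1: faults giving observed 1 are {M3 stuck-at-1, M3 inverted output, M4 stuck-at-0, M4 inverted output, M5 stuck-at-1, M5 inverted output}.
Test 2 (a=0, b=1, c=0): fault-free M1=1, M2=1, M3=1, M4=0, M5=1 → 1; observed 1. Eliminates M3 inverted output, M4 inverted output, M5 inverted output.
Test 3 (a=1, b=0, c=1): fault-free M1=1, M2=0, M3=0, M4=1, M5=0 → 0; observed 0. Eliminates M5 stuck-at-1.
Test 4 (a=0, b=1, c=1): fault-free M1=0, M2=0, M3=0, M4=1, M5=0 → 0; observed 1. Eliminates M3 stuck-at-1.
Only M4 stuck-at-0 is consistent with every test.

M4 stuck-at-0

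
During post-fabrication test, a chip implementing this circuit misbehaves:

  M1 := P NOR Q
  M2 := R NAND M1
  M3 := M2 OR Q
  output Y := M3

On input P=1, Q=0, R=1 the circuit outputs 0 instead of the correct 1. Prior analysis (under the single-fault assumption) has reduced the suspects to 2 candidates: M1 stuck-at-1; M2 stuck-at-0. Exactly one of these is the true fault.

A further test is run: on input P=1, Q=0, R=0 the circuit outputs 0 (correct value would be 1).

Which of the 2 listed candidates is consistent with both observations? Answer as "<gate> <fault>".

Evaluate each candidate on input P=1, Q=0, R=0:
  M1 stuck-at-1: M1=1 [stuck-at-1], M2=1, M3=1 → 1 — eliminated
  M2 stuck-at-0: M1=0, M2=0 [stuck-at-0], M3=0 → 0 — matches
Only M2 stuck-at-0 reproduces the observed 0.

M2 stuck-at-0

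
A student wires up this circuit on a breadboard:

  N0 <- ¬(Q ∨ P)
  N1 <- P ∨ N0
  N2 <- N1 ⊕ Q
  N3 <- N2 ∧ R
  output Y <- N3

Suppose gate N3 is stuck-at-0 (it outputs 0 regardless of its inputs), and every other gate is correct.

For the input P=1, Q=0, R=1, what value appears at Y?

Propagate with N3 forced: N0=0, N1=1, N2=1, N3=0 [stuck-at-0].
So Y = 0. (Without the fault it would be 1.)

0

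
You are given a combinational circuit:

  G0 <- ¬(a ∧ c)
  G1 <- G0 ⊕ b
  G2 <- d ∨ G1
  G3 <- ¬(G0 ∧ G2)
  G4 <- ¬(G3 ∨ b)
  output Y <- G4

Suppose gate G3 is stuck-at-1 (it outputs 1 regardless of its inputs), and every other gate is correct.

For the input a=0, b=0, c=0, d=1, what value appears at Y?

0

Propagate with G3 forced: G0=1, G1=1, G2=1, G3=1 [stuck-at-1], G4=0.
So Y = 0. (Without the fault it would be 1.)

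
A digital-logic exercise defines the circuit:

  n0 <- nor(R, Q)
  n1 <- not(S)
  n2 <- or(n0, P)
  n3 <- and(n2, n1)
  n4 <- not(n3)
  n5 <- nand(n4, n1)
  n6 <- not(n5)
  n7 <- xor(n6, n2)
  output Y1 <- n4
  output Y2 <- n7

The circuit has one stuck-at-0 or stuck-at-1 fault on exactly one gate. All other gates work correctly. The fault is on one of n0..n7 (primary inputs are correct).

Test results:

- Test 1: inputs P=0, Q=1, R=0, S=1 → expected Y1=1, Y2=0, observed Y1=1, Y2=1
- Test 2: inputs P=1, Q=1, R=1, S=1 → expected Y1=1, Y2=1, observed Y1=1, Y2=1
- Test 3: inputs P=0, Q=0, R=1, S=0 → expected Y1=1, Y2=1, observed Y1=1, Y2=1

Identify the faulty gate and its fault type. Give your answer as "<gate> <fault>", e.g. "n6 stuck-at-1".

n7 stuck-at-1

Fault-free values for test 1 (P=0, Q=1, R=0, S=1): n0=0, n1=0, n2=0, n3=0, n4=1, n5=1, n6=0, n7=0, giving Y1=1, Y2=0. Observed Y1=1, Y2=1.
Test 1: faults giving observed Y1=1, Y2=1 are {n0 stuck-at-1, n1 stuck-at-1, n2 stuck-at-1, n5 stuck-at-0, n6 stuck-at-1, n7 stuck-at-1}.
Test 2 (P=1, Q=1, R=1, S=1): fault-free n0=0, n1=0, n2=1, n3=0, n4=1, n5=1, n6=0, n7=1 → Y1=1, Y2=1; observed Y1=1, Y2=1. Eliminates n1 stuck-at-1, n5 stuck-at-0, n6 stuck-at-1.
Test 3 (P=0, Q=0, R=1, S=0): fault-free n0=0, n1=1, n2=0, n3=0, n4=1, n5=0, n6=1, n7=1 → Y1=1, Y2=1; observed Y1=1, Y2=1. Eliminates n0 stuck-at-1, n2 stuck-at-1.
Only n7 stuck-at-1 is consistent with every test.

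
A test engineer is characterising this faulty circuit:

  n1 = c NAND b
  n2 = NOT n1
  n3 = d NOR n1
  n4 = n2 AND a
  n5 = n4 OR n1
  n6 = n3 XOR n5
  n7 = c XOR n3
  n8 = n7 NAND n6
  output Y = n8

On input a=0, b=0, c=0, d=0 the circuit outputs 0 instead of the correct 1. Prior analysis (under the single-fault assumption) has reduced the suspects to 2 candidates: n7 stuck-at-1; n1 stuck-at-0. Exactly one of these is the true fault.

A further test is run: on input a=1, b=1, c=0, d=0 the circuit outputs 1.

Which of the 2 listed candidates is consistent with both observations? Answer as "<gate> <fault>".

n1 stuck-at-0

Evaluate each candidate on input a=1, b=1, c=0, d=0:
  n7 stuck-at-1: n1=1, n2=0, n3=0, n4=0, n5=1, n6=1, n7=1 [stuck-at-1], n8=0 → 0 — eliminated
  n1 stuck-at-0: n1=0 [stuck-at-0], n2=1, n3=1, n4=1, n5=1, n6=0, n7=1, n8=1 → 1 — matches
Only n1 stuck-at-0 reproduces the observed 1.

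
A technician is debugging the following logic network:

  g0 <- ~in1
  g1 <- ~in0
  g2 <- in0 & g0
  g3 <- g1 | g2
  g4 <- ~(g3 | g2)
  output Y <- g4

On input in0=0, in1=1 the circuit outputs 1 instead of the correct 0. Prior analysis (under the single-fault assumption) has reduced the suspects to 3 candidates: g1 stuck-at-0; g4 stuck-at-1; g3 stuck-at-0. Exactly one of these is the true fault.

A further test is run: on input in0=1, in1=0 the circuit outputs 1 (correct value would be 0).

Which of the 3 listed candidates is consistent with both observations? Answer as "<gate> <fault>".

g4 stuck-at-1

Evaluate each candidate on input in0=1, in1=0:
  g1 stuck-at-0: g0=1, g1=0 [stuck-at-0], g2=1, g3=1, g4=0 → 0 — eliminated
  g4 stuck-at-1: g0=1, g1=0, g2=1, g3=1, g4=1 [stuck-at-1] → 1 — matches
  g3 stuck-at-0: g0=1, g1=0, g2=1, g3=0 [stuck-at-0], g4=0 → 0 — eliminated
Only g4 stuck-at-1 reproduces the observed 1.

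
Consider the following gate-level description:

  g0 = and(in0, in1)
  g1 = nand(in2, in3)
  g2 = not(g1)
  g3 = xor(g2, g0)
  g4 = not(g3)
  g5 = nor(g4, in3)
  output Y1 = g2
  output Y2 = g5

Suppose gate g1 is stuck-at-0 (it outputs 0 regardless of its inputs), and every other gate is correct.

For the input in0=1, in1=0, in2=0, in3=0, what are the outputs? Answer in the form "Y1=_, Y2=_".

Y1=1, Y2=1

Propagate with g1 forced: g0=0, g1=0 [stuck-at-0], g2=1, g3=1, g4=0, g5=1.
So the outputs are Y1=1, Y2=1. (Without the fault they would be Y1=0, Y2=0.)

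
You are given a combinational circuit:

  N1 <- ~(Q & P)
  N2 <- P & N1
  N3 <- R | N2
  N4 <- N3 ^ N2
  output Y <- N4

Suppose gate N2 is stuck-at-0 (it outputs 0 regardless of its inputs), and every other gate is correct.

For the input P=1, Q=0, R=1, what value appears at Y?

Propagate with N2 forced: N1=1, N2=0 [stuck-at-0], N3=1, N4=1.
So Y = 1. (Without the fault it would be 0.)

1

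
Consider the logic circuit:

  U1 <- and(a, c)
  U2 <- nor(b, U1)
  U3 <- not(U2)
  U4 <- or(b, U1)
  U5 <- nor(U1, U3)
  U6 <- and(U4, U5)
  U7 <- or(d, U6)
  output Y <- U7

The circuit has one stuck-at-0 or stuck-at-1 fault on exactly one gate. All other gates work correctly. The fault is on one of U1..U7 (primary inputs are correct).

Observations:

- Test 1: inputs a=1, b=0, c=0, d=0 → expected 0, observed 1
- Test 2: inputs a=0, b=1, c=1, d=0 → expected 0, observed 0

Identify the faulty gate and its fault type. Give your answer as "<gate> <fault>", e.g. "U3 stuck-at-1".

Fault-free values for test 1 (a=1, b=0, c=0, d=0): U1=0, U2=1, U3=0, U4=0, U5=1, U6=0, U7=0, giving Y=0. Observed 1.
Test 1: faults giving observed 1 are {U4 stuck-at-1, U6 stuck-at-1, U7 stuck-at-1}.
Test 2 (a=0, b=1, c=1, d=0): fault-free U1=0, U2=0, U3=1, U4=1, U5=0, U6=0, U7=0 → 0; observed 0. Eliminates U6 stuck-at-1, U7 stuck-at-1.
Only U4 stuck-at-1 is consistent with every test.

U4 stuck-at-1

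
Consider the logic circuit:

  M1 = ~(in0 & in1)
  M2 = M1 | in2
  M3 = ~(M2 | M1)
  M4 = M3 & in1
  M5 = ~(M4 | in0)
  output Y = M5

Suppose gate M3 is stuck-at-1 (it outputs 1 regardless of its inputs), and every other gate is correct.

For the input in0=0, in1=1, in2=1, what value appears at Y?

0

Propagate with M3 forced: M1=1, M2=1, M3=1 [stuck-at-1], M4=1, M5=0.
So Y = 0. (Without the fault it would be 1.)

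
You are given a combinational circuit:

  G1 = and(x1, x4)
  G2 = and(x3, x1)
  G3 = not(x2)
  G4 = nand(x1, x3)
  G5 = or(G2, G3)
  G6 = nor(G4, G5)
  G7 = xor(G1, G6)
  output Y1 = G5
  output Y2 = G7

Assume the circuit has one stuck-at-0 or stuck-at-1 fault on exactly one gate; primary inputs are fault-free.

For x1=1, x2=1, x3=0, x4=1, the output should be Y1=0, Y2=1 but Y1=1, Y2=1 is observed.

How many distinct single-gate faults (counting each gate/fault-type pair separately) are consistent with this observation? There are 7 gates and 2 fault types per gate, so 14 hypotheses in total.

Fault-free: G1=1, G2=0, G3=0, G4=1, G5=0, G6=0, G7=1 → Y1=0, Y2=1. Observed Y1=1, Y2=1.
  G1 stuck-at-0: output Y1=0, Y2=0 ✗
  G1 stuck-at-1: output Y1=0, Y2=1 ✗
  G2 stuck-at-0: output Y1=0, Y2=1 ✗
  G2 stuck-at-1: output Y1=1, Y2=1 ✓
  G3 stuck-at-0: output Y1=0, Y2=1 ✗
  G3 stuck-at-1: output Y1=1, Y2=1 ✓
  G4 stuck-at-0: output Y1=0, Y2=0 ✗
  G4 stuck-at-1: output Y1=0, Y2=1 ✗
  G5 stuck-at-0: output Y1=0, Y2=1 ✗
  G5 stuck-at-1: output Y1=1, Y2=1 ✓
  G6 stuck-at-0: output Y1=0, Y2=1 ✗
  G6 stuck-at-1: output Y1=0, Y2=0 ✗
  G7 stuck-at-0: output Y1=0, Y2=0 ✗
  G7 stuck-at-1: output Y1=0, Y2=1 ✗
Consistent faults: {G2 stuck-at-1, G3 stuck-at-1, G5 stuck-at-1} — 3 in all.

3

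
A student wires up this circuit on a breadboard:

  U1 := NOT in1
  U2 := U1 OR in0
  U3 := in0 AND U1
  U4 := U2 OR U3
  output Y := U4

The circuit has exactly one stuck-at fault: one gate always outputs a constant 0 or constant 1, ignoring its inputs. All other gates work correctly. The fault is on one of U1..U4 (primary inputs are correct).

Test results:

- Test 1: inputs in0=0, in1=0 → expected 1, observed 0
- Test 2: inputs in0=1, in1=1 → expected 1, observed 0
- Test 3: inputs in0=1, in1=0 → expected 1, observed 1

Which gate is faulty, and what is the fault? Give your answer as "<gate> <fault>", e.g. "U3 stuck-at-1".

U2 stuck-at-0

Fault-free values for test 1 (in0=0, in1=0): U1=1, U2=1, U3=0, U4=1, giving Y=1. Observed 0.
Test 1: faults giving observed 0 are {U1 stuck-at-0, U2 stuck-at-0, U4 stuck-at-0}.
Test 2 (in0=1, in1=1): fault-free U1=0, U2=1, U3=0, U4=1 → 1; observed 0. Eliminates U1 stuck-at-0.
Test 3 (in0=1, in1=0): fault-free U1=1, U2=1, U3=1, U4=1 → 1; observed 1. Eliminates U4 stuck-at-0.
Only U2 stuck-at-0 is consistent with every test.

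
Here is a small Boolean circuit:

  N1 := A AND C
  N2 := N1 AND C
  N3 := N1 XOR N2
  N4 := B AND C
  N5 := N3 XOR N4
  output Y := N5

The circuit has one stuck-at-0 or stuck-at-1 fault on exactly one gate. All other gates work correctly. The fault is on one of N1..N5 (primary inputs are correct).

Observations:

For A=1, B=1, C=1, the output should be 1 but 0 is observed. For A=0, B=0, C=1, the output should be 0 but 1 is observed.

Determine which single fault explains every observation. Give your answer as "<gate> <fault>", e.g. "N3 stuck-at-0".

Fault-free values for test 1 (A=1, B=1, C=1): N1=1, N2=1, N3=0, N4=1, N5=1, giving Y=1. Observed 0.
Test 1: faults giving observed 0 are {N2 stuck-at-0, N3 stuck-at-1, N4 stuck-at-0, N5 stuck-at-0}.
Test 2 (A=0, B=0, C=1): fault-free N1=0, N2=0, N3=0, N4=0, N5=0 → 0; observed 1. Eliminates N2 stuck-at-0, N4 stuck-at-0, N5 stuck-at-0.
Only N3 stuck-at-1 is consistent with every test.

N3 stuck-at-1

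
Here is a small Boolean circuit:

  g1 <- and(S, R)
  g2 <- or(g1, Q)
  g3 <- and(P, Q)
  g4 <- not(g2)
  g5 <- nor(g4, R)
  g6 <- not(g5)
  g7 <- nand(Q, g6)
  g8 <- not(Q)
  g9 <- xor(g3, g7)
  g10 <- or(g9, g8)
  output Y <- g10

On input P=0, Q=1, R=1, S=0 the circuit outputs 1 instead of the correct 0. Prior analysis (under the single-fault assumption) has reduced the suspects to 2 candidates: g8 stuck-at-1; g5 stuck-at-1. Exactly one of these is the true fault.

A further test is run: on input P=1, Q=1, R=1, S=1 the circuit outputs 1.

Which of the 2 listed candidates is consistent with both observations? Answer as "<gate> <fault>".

Evaluate each candidate on input P=1, Q=1, R=1, S=1:
  g8 stuck-at-1: g1=1, g2=1, g3=1, g4=0, g5=0, g6=1, g7=0, g8=1 [stuck-at-1], g9=1, g10=1 → 1 — matches
  g5 stuck-at-1: g1=1, g2=1, g3=1, g4=0, g5=1 [stuck-at-1], g6=0, g7=1, g8=0, g9=0, g10=0 → 0 — eliminated
Only g8 stuck-at-1 reproduces the observed 1.

g8 stuck-at-1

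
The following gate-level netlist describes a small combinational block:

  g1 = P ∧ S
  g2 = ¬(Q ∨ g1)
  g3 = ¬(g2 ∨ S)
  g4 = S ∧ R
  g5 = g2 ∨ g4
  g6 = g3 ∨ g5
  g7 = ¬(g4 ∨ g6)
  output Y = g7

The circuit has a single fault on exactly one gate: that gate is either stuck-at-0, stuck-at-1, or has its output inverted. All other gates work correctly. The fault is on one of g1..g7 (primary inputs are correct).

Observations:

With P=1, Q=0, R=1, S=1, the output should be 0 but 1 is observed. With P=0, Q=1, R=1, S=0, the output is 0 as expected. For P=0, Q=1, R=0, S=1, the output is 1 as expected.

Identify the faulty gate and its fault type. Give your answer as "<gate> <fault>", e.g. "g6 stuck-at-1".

Fault-free values for test 1 (P=1, Q=0, R=1, S=1): g1=1, g2=0, g3=0, g4=1, g5=1, g6=1, g7=0, giving Y=0. Observed 1.
Test 1: faults giving observed 1 are {g4 stuck-at-0, g4 inverted output, g7 stuck-at-1, g7 inverted output}.
Test 2 (P=0, Q=1, R=1, S=0): fault-free g1=0, g2=0, g3=1, g4=0, g5=0, g6=1, g7=0 → 0; observed 0. Eliminates g7 stuck-at-1, g7 inverted output.
Test 3 (P=0, Q=1, R=0, S=1): fault-free g1=0, g2=0, g3=0, g4=0, g5=0, g6=0, g7=1 → 1; observed 1. Eliminates g4 inverted output.
Only g4 stuck-at-0 is consistent with every test.

g4 stuck-at-0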